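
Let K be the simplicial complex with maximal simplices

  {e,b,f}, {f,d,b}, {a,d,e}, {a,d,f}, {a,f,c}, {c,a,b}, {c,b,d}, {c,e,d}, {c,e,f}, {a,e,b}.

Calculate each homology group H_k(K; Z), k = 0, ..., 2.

We work with the vertex ordering a < b < c < d < e < f. The simplices of K, each written with vertices in increasing order, are:

  0-simplices (6): a, b, c, d, e, f
  1-simplices (15): ab, ac, ad, ae, af, bc, bd, be, bf, cd, ce, cf, de, df, ef
  2-simplices (10): abc, abe, acf, ade, adf, bcd, bdf, bef, cde, cef

Hence C_0 ≅ Z^6, C_1 ≅ Z^15, C_2 ≅ Z^10.

Boundary ∂_1: C_1 → C_0 is given by ∂[p,q] = [q] − [p]. For instance
  ∂df = f − d.
This gives a 6×15 integer matrix of rank 5; reducing to Smith normal form yields diagonal entries (1,1,1,1,1).

Boundary ∂_2: C_2 → C_1 acts by ∂[p,q,r] = [q,r] − [p,r] + [p,q]. For instance
  ∂cde = de − ce + cd,
  ∂bef = ef − bf + be.
This gives a 15×10 integer matrix of rank 10; reducing to Smith normal form yields diagonal entries (1,1,1,1,1,1,1,1,1,2).

Now H_k = ker ∂_k / im ∂_{k+1}, so:

  H_0: rank C_0 − rank ∂_1 = 6 − 5 = 1, and the invariant factors of ∂_1 are all 1, so H_0 = Z.
  H_1: rank ker ∂_1 − rank ∂_2 = (15 − 5) − 10 = 0, and ∂_2 has invariant factor 2 > 1, so H_1 = Z/2.
  H_2: rank ker ∂_2 − rank ∂_3 = (10 − 10) − 0 = 0, and there is no ∂_3, so H_2 = 0.

As a check, the Euler characteristic is 6 − 15 + 10 = 1, which agrees with 1 − 0 + 0 = 1.

H_0 = Z,  H_1 = Z/2,  H_2 = 0.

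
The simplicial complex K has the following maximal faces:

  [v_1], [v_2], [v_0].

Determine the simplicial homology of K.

Fix the vertex order v_0 < v_1 < v_2 and write every simplex with vertices in increasing order. Then dim K = 0 and the simplices of K are:

  0-simplices (3): [v_0], [v_1], [v_2]

Hence C_0 ≅ Z^3.

Reading off H_k = ker ∂_k / im ∂_{k+1}:

  H_0: rank C_0 − rank ∂_1 = 3 − 0 = 3, and there is no ∂_1, so H_0 ≅ Z^3.

H_0 ≅ Z^3.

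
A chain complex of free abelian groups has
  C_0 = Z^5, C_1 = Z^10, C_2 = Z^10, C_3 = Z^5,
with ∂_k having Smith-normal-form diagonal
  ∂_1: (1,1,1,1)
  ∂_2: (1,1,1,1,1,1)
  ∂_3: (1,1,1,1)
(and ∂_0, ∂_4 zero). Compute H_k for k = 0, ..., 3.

H_0 ≅ Z,  H_1 = 0,  H_2 = 0,  H_3 ≅ Z.

H_0: b_0 = 5 − 0 − 4 = 1; torsion from ∂_1 factors > 1: none. So H_0 ≅ Z.
H_1: b_1 = 10 − 4 − 6 = 0; torsion from ∂_2 factors > 1: none. So H_1 ≅ 0.
H_2: b_2 = 10 − 6 − 4 = 0; torsion from ∂_3 factors > 1: none. So H_2 ≅ 0.
H_3: b_3 = 5 − 4 − 0 = 1; torsion from ∂_4 factors > 1: none. So H_3 ≅ Z.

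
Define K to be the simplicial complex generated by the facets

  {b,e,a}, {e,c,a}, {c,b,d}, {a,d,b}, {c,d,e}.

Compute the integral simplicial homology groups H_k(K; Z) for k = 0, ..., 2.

Order the vertices as a < b < c < d < e. Listing each simplex with vertices in this order, K has dimension 2 with simplices:

  0-simplices (5): a, b, c, d, e
  1-simplices (10): ab, ac, ad, ae, bc, bd, be, cd, ce, de
  2-simplices (5): abd, abe, ace, bcd, cde

Hence C_0 ≅ Z^5, C_1 ≅ Z^10, C_2 ≅ Z^5.

The boundary map ∂_1: C_1 → C_0 maps an edge to its endpoints' difference, ∂[p,q] = q − p.
As a 5×10 matrix over Z this has rank 4, with invariant factors (1,1,1,1).

∂_2: C_2 → C_1 acts by ∂[p,q,r] = [q,r] − [p,r] + [p,q]. For instance
  ∂cde = de − ce + cd,
  ∂bcd = cd − bd + bc.
As a 10×5 matrix over Z this has rank 5, with invariant factors (1,1,1,1,1).

Computing H_k = (kernel of ∂_k) / (image of ∂_{k+1}):

  H_0: rank C_0 − rank ∂_1 = 5 − 4 = 1, and the invariant factors of ∂_1 are all 1, so H_0 ≅ Z.
  H_1: rank ker ∂_1 − rank ∂_2 = (10 − 4) − 5 = 1, and the invariant factors of ∂_2 are all 1, so H_1 ≅ Z.
  H_2: rank ker ∂_2 − rank ∂_3 = (5 − 5) − 0 = 0, and there is no ∂_3, so H_2 ≅ 0.

H_0 = Z,  H_1 = Z,  H_2 = 0.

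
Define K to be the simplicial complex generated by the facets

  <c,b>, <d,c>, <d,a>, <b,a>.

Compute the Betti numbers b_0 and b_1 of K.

Take the total order a < b < c < d on the vertex set. Then K (dimension 1) consists of the simplices:

  0-simplices (4): a, b, c, d
  1-simplices (4): ab, ad, bc, cd

Hence C_0 ≅ Z^4, C_1 ≅ Z^4.

The boundary map ∂_1: C_1 → C_0 is given by ∂[p,q] = [q] − [p]. For instance
  ∂ab = b − a.
The 4×4 boundary matrix has rank 3 and Smith normal form diag(1,1,1).

Now H_k = ker ∂_k / im ∂_{k+1}, so:

  H_0: rank C_0 − rank ∂_1 = 4 − 3 = 1, and the invariant factors of ∂_1 are all 1, so H_0 = Z.
  H_1: rank ker ∂_1 − rank ∂_2 = (4 − 3) − 0 = 1, and there is no ∂_2, so H_1 = Z.

As a check, the Euler characteristic is 4 − 4 = 0, which agrees with 1 − 1 = 0.

Hence the Betti numbers are b_0 = 1, b_1 = 1.

b_0 = 1, b_1 = 1.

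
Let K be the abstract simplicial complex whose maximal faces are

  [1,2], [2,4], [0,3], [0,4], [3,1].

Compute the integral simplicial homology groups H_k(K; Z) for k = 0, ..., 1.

H_0 ≅ Z,  H_1 ≅ Z.

Fix the vertex order 0 < 1 < 2 < 3 < 4 and write every simplex with vertices in increasing order. Then dim K = 1 and the simplices of K are:

  0-simplices (5): [0], [1], [2], [3], [4]
  1-simplices (5): [0,3], [0,4], [1,2], [1,3], [2,4]

giving chain groups C_0 ≅ Z^5, C_1 ≅ Z^5.

∂_1: C_1 → C_0 sends each edge [p,q] (with p < q) to q − p. For instance
  ∂[0,4] = [4] − [0].
The 5×5 boundary matrix has rank 4 and Smith normal form diag(1,1,1,1).

Now H_k = ker ∂_k / im ∂_{k+1}, so:

  H_0: rank C_0 − rank ∂_1 = 5 − 4 = 1, and the invariant factors of ∂_1 are all 1, so H_0 ≅ Z.
  H_1: rank ker ∂_1 − rank ∂_2 = (5 − 4) − 0 = 1, and there is no ∂_2, so H_1 ≅ Z.

As a check, the Euler characteristic is 5 − 5 = 0, which agrees with 1 − 1 = 0.
(K is a triangulation of the circle S^1.)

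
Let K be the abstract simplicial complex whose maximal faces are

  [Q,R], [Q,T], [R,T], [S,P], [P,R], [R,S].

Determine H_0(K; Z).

Fix the vertex order P < Q < R < S < T and write every simplex with vertices in increasing order. Then dim K = 1 and the simplices of K are:

  0-simplices (5): P, Q, R, S, T
  1-simplices (6): PR, PS, QR, QT, RS, RT

Hence C_0 ≅ Z^5, C_1 ≅ Z^6.

The boundary map ∂_1: C_1 → C_0 maps an edge to its endpoints' difference, ∂[p,q] = q − p. For instance
  ∂RT = T − R.
The resulting 5×6 matrix has rank 4, and its Smith normal form has invariant factors (1,1,1,1).

Now H_k = ker ∂_k / im ∂_{k+1}, so:

  H_0: rank C_0 − rank ∂_1 = 5 − 4 = 1, and the invariant factors of ∂_1 are all 1, so H_0 ≅ Z.

(K is a triangulation of a wedge of 2 circles.)

H_0 ≅ Z.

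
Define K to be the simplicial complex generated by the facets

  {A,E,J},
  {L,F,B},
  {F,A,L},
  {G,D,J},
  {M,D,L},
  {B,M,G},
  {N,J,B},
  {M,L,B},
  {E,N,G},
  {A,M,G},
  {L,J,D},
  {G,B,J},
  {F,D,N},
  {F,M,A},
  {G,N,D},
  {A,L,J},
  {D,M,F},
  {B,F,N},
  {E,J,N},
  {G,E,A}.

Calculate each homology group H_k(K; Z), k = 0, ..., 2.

H_0 = Z,  H_1 = Z × Z/2,  H_2 = 0.

We work with the vertex ordering A < B < D < E < F < G < J < L < M < N. The simplices of K, each written with vertices in increasing order, are:

  0-simplices (10): A, B, D, E, F, G, J, L, M, N
  1-simplices (30): AE, AF, AG, AJ, AL, AM, BF, BG, BJ, BL, BM, BN, DF, DG, DJ, DL, DM, DN, EG, EJ, EN, FL, FM, FN, GJ, GM, GN, JL, JN, LM
  2-simplices (20): AEG, AEJ, AFL, AFM, AGM, AJL, BFL, BFN, BGJ, BGM, BJN, BLM, DFM, DFN, DGJ, DGN, DJL, DLM, EGN, EJN

Hence C_0 ≅ Z^10, C_1 ≅ Z^30, C_2 ≅ Z^20.

Boundary ∂_1: C_1 → C_0 is given by ∂[p,q] = [q] − [p]. For instance
  ∂BG = G − B.
The 10×30 boundary matrix has rank 9 and Smith normal form diag(1,1,1,1,1,1,1,1,1).

The boundary map ∂_2: C_2 → C_1 maps a triangle to the signed sum of its edges. For instance
  ∂BFN = FN − BN + BF,
  ∂AEJ = EJ − AJ + AE.
The 30×20 boundary matrix has rank 20 and Smith normal form diag(1,1,1,1,1,1,1,1,1,1,1,1,1,1,1,1,1,1,1,2).

From H_k ≅ ker(∂_k) / im(∂_{k+1}) we obtain:

  H_0: rank C_0 − rank ∂_1 = 10 − 9 = 1, and the invariant factors of ∂_1 are all 1, so H_0 = Z.
  H_1: rank ker ∂_1 − rank ∂_2 = (30 − 9) − 20 = 1, and ∂_2 has invariant factor 2 > 1, so H_1 = Z × Z/2.
  H_2: rank ker ∂_2 − rank ∂_3 = (20 − 20) − 0 = 0, and there is no ∂_3, so H_2 = 0.

(K is a triangulation of the Klein bottle.)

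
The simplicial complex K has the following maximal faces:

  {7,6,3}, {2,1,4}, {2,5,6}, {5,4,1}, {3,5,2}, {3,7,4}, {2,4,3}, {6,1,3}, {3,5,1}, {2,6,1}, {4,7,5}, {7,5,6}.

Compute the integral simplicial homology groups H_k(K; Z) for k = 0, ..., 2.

K has 7 vertices, 18 edges, 12 triangles.
rank ∂_0 = 0, rank ∂_1 = 6 ⇒ b_0 = 7 − 0 − 6 = 1; all invariant factors of ∂_1 are 1 so no torsion. So H_0 = Z.
rank ∂_1 = 6, rank ∂_2 = 12 ⇒ b_1 = 18 − 6 − 12 = 0; ∂_2 has invariant factor(s) [2] giving torsion. So H_1 = Z/2Z.
rank ∂_2 = 12, rank ∂_3 = 0 ⇒ b_2 = 12 − 12 − 0 = 0. So H_2 = 0.

H_0 ≅ Z,  H_1 ≅ Z/2Z,  H_2 = 0.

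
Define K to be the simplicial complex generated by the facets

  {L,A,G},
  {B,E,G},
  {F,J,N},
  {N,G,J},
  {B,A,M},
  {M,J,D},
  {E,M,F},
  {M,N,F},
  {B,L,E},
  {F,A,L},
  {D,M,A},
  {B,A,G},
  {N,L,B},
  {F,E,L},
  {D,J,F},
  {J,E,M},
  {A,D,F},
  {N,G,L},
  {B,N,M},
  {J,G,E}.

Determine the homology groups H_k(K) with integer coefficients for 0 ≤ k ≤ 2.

Fix the vertex order A < B < D < E < F < G < J < L < M < N and write every simplex with vertices in increasing order. Then dim K = 2 and the simplices of K are:

  0-simplices (10): A, B, D, E, F, G, J, L, M, N
  1-simplices (30): AB, AD, AF, AG, AL, AM, BE, BG, BL, BM, BN, DF, DJ, DM, EF, EG, EJ, EL, EM, FJ, FL, FM, FN, GJ, GL, GN, JM, JN, LN, MN
  2-simplices (20): ABG, ABM, ADF, ADM, AFL, AGL, BEG, BEL, BLN, BMN, DFJ, DJM, EFL, EFM, EGJ, EJM, FJN, FMN, GJN, GLN

so the chain groups are C_0 ≅ Z^10, C_1 ≅ Z^30, C_2 ≅ Z^20.

∂_1: C_1 → C_0 is given by ∂[p,q] = [q] − [p]. For instance
  ∂GN = N − G.
As a 10×30 matrix over Z this has rank 9, with invariant factors (1,1,1,1,1,1,1,1,1).

Boundary ∂_2: C_2 → C_1 acts by ∂[p,q,r] = [q,r] − [p,r] + [p,q]. For instance
  ∂FJN = JN − FN + FJ,
  ∂ABM = BM − AM + AB.
The resulting 30×20 matrix has rank 20, and its Smith normal form has invariant factors (1,1,1,1,1,1,1,1,1,1,1,1,1,1,1,1,1,1,1,2).

Computing H_k = (kernel of ∂_k) / (image of ∂_{k+1}):

  H_0: rank C_0 − rank ∂_1 = 10 − 9 = 1, and the invariant factors of ∂_1 are all 1, so H_0 = Z.
  H_1: rank ker ∂_1 − rank ∂_2 = (30 − 9) − 20 = 1, and ∂_2 has invariant factor 2 > 1, so H_1 = Z ⊕ Z/2.
  H_2: rank ker ∂_2 − rank ∂_3 = (20 − 20) − 0 = 0, and there is no ∂_3, so H_2 = 0.

(K is a triangulation of the Klein bottle.)

H_0 = Z,  H_1 = Z ⊕ Z/2,  H_2 = 0.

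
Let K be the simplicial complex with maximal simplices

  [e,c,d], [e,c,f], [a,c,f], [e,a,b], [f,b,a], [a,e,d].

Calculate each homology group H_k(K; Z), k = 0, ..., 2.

Take the total order a < b < c < d < e < f on the vertex set. Then K (dimension 2) consists of the simplices:

  0-simplices (6): a, b, c, d, e, f
  1-simplices (12): ab, ac, ad, ae, af, be, bf, cd, ce, cf, de, ef
  2-simplices (6): abe, abf, acf, ade, cde, cef

giving chain groups C_0 ≅ Z^6, C_1 ≅ Z^12, C_2 ≅ Z^6.

∂_1: C_1 → C_0 maps an edge to its endpoints' difference, ∂[p,q] = q − p.
As a 6×12 matrix over Z this has rank 5, with invariant factors (1,1,1,1,1).

∂_2: C_2 → C_1 maps a triangle to the signed sum of its edges. For instance
  ∂ade = de − ae + ad,
  ∂cef = ef − cf + ce.
The resulting 12×6 matrix has rank 6, and its Smith normal form has invariant factors (1,1,1,1,1,1).

From H_k ≅ ker(∂_k) / im(∂_{k+1}) we obtain:

  H_0: rank C_0 − rank ∂_1 = 6 − 5 = 1, and the invariant factors of ∂_1 are all 1, so H_0 ≅ Z.
  H_1: rank ker ∂_1 − rank ∂_2 = (12 − 5) − 6 = 1, and the invariant factors of ∂_2 are all 1, so H_1 ≅ Z.
  H_2: rank ker ∂_2 − rank ∂_3 = (6 − 6) − 0 = 0, and there is no ∂_3, so H_2 ≅ 0.

H_0 ≅ Z,  H_1 ≅ Z,  H_2 = 0.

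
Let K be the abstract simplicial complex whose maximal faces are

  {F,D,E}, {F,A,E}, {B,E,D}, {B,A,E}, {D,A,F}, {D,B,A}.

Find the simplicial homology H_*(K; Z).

H_0 = Z,  H_1 = 0,  H_2 = Z.

Order the vertices as A < B < D < E < F. Listing each simplex with vertices in this order, K has dimension 2 with simplices:

  0-simplices (5): A, B, D, E, F
  1-simplices (9): AB, AD, AE, AF, BD, BE, DE, DF, EF
  2-simplices (6): ABD, ABE, ADF, AEF, BDE, DEF

so the chain groups are C_0 ≅ Z^5, C_1 ≅ Z^9, C_2 ≅ Z^6.

∂_1: C_1 → C_0 maps an edge to its endpoints' difference, ∂[p,q] = q − p.
This gives a 5×9 integer matrix of rank 4; reducing to Smith normal form yields diagonal entries (1,1,1,1).

∂_2: C_2 → C_1 sends each 2-simplex [p,q,r] to [q,r] − [p,r] + [p,q]. For instance
  ∂DEF = EF − DF + DE,
  ∂ADF = DF − AF + AD.
The 9×6 boundary matrix has rank 5 and Smith normal form diag(1,1,1,1,1).

Now H_k = ker ∂_k / im ∂_{k+1}, so:

  H_0: rank C_0 − rank ∂_1 = 5 − 4 = 1, and the invariant factors of ∂_1 are all 1, so H_0 = Z.
  H_1: rank ker ∂_1 − rank ∂_2 = (9 − 4) − 5 = 0, and the invariant factors of ∂_2 are all 1, so H_1 = 0.
  H_2: rank ker ∂_2 − rank ∂_3 = (6 − 5) − 0 = 1, and there is no ∂_3, so H_2 = Z.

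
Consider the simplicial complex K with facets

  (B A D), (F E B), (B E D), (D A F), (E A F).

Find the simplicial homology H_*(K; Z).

H_0 ≅ Z,  H_1 ≅ Z,  H_2 = 0.

Take the total order A < B < D < E < F on the vertex set. Then K (dimension 2) consists of the simplices:

  0-simplices (5): A, B, D, E, F
  1-simplices (10): AB, AD, AE, AF, BD, BE, BF, DE, DF, EF
  2-simplices (5): ABD, ADF, AEF, BDE, BEF

Hence C_0 ≅ Z^5, C_1 ≅ Z^10, C_2 ≅ Z^5.

∂_1: C_1 → C_0 maps an edge to its endpoints' difference, ∂[p,q] = q − p.
The resulting 5×10 matrix has rank 4, and its Smith normal form has invariant factors (1,1,1,1).

Boundary ∂_2: C_2 → C_1 maps a triangle to the signed sum of its edges. For instance
  ∂BDE = DE − BE + BD,
  ∂BEF = EF − BF + BE.
The resulting 10×5 matrix has rank 5, and its Smith normal form has invariant factors (1,1,1,1,1).

Computing H_k = (kernel of ∂_k) / (image of ∂_{k+1}):

  H_0: rank C_0 − rank ∂_1 = 5 − 4 = 1, and the invariant factors of ∂_1 are all 1, so H_0 = Z.
  H_1: rank ker ∂_1 − rank ∂_2 = (10 − 4) − 5 = 1, and the invariant factors of ∂_2 are all 1, so H_1 = Z.
  H_2: rank ker ∂_2 − rank ∂_3 = (5 − 5) − 0 = 0, and there is no ∂_3, so H_2 = 0.

(K is a triangulation of the Möbius band.)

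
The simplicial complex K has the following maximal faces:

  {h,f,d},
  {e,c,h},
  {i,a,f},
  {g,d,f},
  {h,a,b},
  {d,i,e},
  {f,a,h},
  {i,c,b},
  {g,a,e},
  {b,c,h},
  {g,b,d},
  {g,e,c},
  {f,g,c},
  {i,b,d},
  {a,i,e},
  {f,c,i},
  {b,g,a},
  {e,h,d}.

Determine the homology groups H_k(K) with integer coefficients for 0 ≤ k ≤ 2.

H_0 = Z,  H_1 = Z^2,  H_2 = Z.

Order the vertices as a < b < c < d < e < f < g < h < i. Listing each simplex with vertices in this order, K has dimension 2 with simplices:

  0-simplices (9): a, b, c, d, e, f, g, h, i
  1-simplices (27): ab, ae, af, ag, ah, ai, bc, bd, bg, bh, bi, ce, cf, cg, ch, ci, de, df, dg, dh, di, eg, eh, ei, fg, fh, fi
  2-simplices (18): abg, abh, aeg, aei, afh, afi, bch, bci, bdg, bdi, ceg, ceh, cfg, cfi, deh, dei, dfg, dfh

giving chain groups C_0 ≅ Z^9, C_1 ≅ Z^27, C_2 ≅ Z^18.

The boundary map ∂_1: C_1 → C_0 is given by ∂[p,q] = [q] − [p]. For instance
  ∂ci = i − c.
This gives a 9×27 integer matrix of rank 8; reducing to Smith normal form yields diagonal entries (1,1,1,1,1,1,1,1).

∂_2: C_2 → C_1 acts by ∂[p,q,r] = [q,r] − [p,r] + [p,q]. For instance
  ∂ceh = eh − ch + ce,
  ∂dei = ei − di + de.
The resulting 27×18 matrix has rank 17, and its Smith normal form has invariant factors (1,1,1,1,1,1,1,1,1,1,1,1,1,1,1,1,1).

Now H_k = ker ∂_k / im ∂_{k+1}, so:

  H_0: rank C_0 − rank ∂_1 = 9 − 8 = 1, and the invariant factors of ∂_1 are all 1, so H_0 = Z.
  H_1: rank ker ∂_1 − rank ∂_2 = (27 − 8) − 17 = 2, and the invariant factors of ∂_2 are all 1, so H_1 = Z^2.
  H_2: rank ker ∂_2 − rank ∂_3 = (18 − 17) − 0 = 1, and there is no ∂_3, so H_2 = Z.

(K is a triangulation of the torus T^2.)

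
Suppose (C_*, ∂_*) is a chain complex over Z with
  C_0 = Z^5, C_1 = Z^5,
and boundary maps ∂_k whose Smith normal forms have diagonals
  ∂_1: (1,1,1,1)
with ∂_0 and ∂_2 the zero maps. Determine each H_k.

H_0: b_0 = 5 − 0 − 4 = 1; torsion from ∂_1 factors > 1: none. So H_0 = Z.
H_1: b_1 = 5 − 4 − 0 = 1; torsion from ∂_2 factors > 1: none. So H_1 = Z.

H_0 = Z,  H_1 = Z.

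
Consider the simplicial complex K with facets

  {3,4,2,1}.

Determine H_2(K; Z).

H_2 ≅ 0.

Fix the vertex order 1 < 2 < 3 < 4 and write every simplex with vertices in increasing order. Then dim K = 3 and the simplices of K are:

  0-simplices (4): [1], [2], [3], [4]
  1-simplices (6): [1,2], [1,3], [1,4], [2,3], [2,4], [3,4]
  2-simplices (4): [1,2,3], [1,2,4], [1,3,4], [2,3,4]
  3-simplices (1): [1,2,3,4]

Hence C_0 ≅ Z^4, C_1 ≅ Z^6, C_2 ≅ Z^4, C_3 ≅ Z^1.

Boundary ∂_1: C_1 → C_0 sends each edge [p,q] (with p < q) to q − p.
The 4×6 boundary matrix has rank 3 and Smith normal form diag(1,1,1).

∂_2: C_2 → C_1 sends each 2-simplex [p,q,r] to [q,r] − [p,r] + [p,q]. For instance
  ∂[1,2,4] = [2,4] − [1,4] + [1,2],
  ∂[1,2,3] = [2,3] − [1,3] + [1,2].
The resulting 6×4 matrix has rank 3, and its Smith normal form has invariant factors (1,1,1).

Boundary ∂_3: C_3 → C_2 sends each 3-simplex σ to the alternating sum Σ_i (−1)^i (σ with its i-th vertex removed). For instance
  ∂[1,2,3,4] = [2,3,4] − [1,3,4] + [1,2,4] − [1,2,3].
The resulting 4×1 matrix has rank 1, and its Smith normal form has invariant factors (1).

Computing H_k = (kernel of ∂_k) / (image of ∂_{k+1}):

  H_2: rank ker ∂_2 − rank ∂_3 = (4 − 3) − 1 = 0, and the invariant factors of ∂_3 are all 1, so H_2 ≅ 0.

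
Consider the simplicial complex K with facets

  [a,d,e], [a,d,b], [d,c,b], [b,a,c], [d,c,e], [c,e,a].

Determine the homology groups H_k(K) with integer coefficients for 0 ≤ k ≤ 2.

Order the vertices as a < b < c < d < e. Listing each simplex with vertices in this order, K has dimension 2 with simplices:

  0-simplices (5): a, b, c, d, e
  1-simplices (9): ab, ac, ad, ae, bc, bd, cd, ce, de
  2-simplices (6): abc, abd, ace, ade, bcd, cde

Hence C_0 ≅ Z^5, C_1 ≅ Z^9, C_2 ≅ Z^6.

Boundary ∂_1: C_1 → C_0 is given by ∂[p,q] = [q] − [p].
The resulting 5×9 matrix has rank 4, and its Smith normal form has invariant factors (1,1,1,1).

Boundary ∂_2: C_2 → C_1 acts by ∂[p,q,r] = [q,r] − [p,r] + [p,q]. For instance
  ∂ace = ce − ae + ac,
  ∂cde = de − ce + cd.
As a 9×6 matrix over Z this has rank 5, with invariant factors (1,1,1,1,1).

Reading off H_k = ker ∂_k / im ∂_{k+1}:

  H_0: rank C_0 − rank ∂_1 = 5 − 4 = 1, and the invariant factors of ∂_1 are all 1, so H_0 ≅ Z.
  H_1: rank ker ∂_1 − rank ∂_2 = (9 − 4) − 5 = 0, and the invariant factors of ∂_2 are all 1, so H_1 ≅ 0.
  H_2: rank ker ∂_2 − rank ∂_3 = (6 − 5) − 0 = 1, and there is no ∂_3, so H_2 ≅ Z.

As a check, the Euler characteristic is 5 − 9 + 6 = 2, which agrees with 1 − 0 + 1 = 2.

H_0 = Z,  H_1 = 0,  H_2 = Z.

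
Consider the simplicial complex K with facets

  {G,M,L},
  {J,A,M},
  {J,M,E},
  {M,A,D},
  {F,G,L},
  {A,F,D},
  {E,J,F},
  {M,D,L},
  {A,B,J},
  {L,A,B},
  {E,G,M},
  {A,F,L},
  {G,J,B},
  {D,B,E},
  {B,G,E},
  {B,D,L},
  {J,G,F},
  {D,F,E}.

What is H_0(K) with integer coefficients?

H_0 = Z.

K has 9 vertices, 27 edges, 18 triangles.
rank ∂_0 = 0, rank ∂_1 = 8 ⇒ b_0 = 9 − 0 − 8 = 1; all invariant factors of ∂_1 are 1 so no torsion. So H_0 ≅ Z.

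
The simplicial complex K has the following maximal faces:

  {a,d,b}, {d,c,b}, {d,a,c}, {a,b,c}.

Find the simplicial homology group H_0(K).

K has 4 vertices, 6 edges, 4 triangles.
rank ∂_0 = 0, rank ∂_1 = 3 ⇒ b_0 = 4 − 0 − 3 = 1; all invariant factors of ∂_1 are 1 so no torsion. So H_0 ≅ Z.

H_0 ≅ Z.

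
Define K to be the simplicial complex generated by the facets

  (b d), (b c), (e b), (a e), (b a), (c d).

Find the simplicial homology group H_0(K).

We work with the vertex ordering a < b < c < d < e. The simplices of K, each written with vertices in increasing order, are:

  0-simplices (5): a, b, c, d, e
  1-simplices (6): ab, ae, bc, bd, be, cd

giving chain groups C_0 ≅ Z^5, C_1 ≅ Z^6.

∂_1: C_1 → C_0 sends each edge [p,q] (with p < q) to q − p. For instance
  ∂cd = d − c.
The resulting 5×6 matrix has rank 4, and its Smith normal form has invariant factors (1,1,1,1).

Reading off H_k = ker ∂_k / im ∂_{k+1}:

  H_0: rank C_0 − rank ∂_1 = 5 − 4 = 1, and the invariant factors of ∂_1 are all 1, so H_0 = Z.

(K is a triangulation of a wedge of 2 circles.)

H_0 ≅ Z.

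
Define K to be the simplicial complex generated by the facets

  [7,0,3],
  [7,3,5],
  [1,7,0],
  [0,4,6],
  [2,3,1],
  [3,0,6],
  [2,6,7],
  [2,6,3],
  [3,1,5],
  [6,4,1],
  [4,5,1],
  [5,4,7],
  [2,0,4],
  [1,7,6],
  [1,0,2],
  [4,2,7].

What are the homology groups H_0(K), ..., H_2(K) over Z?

Fix the vertex order 0 < 1 < 2 < 3 < 4 < 5 < 6 < 7 and write every simplex with vertices in increasing order. Then dim K = 2 and the simplices of K are:

  0-simplices (8): [0], [1], [2], [3], [4], [5], [6], [7]
  1-simplices (24): (24 of them)
  2-simplices (16): [0,1,2], [0,1,7], [0,2,4], [0,3,6], [0,3,7], [0,4,6], [1,2,3], [1,3,5], [1,4,5], [1,4,6], [1,6,7], [2,3,6], [2,4,7], [2,6,7], [3,5,7], [4,5,7]

so the chain groups are C_0 ≅ Z^8, C_1 ≅ Z^24, C_2 ≅ Z^16.

∂_1: C_1 → C_0 is given by ∂[p,q] = [q] − [p]. For instance
  ∂[2,4] = [4] − [2].
This gives a 8×24 integer matrix of rank 7; reducing to Smith normal form yields diagonal entries (1,1,1,1,1,1,1).

∂_2: C_2 → C_1 acts by ∂[p,q,r] = [q,r] − [p,r] + [p,q]. For instance
  ∂[1,2,3] = [2,3] − [1,3] + [1,2],
  ∂[1,4,6] = [4,6] − [1,6] + [1,4].
The 24×16 boundary matrix has rank 15 and Smith normal form diag(1,1,1,1,1,1,1,1,1,1,1,1,1,1,1).

Reading off H_k = ker ∂_k / im ∂_{k+1}:

  H_0: rank C_0 − rank ∂_1 = 8 − 7 = 1, and the invariant factors of ∂_1 are all 1, so H_0 ≅ Z.
  H_1: rank ker ∂_1 − rank ∂_2 = (24 − 7) − 15 = 2, and the invariant factors of ∂_2 are all 1, so H_1 ≅ Z^2.
  H_2: rank ker ∂_2 − rank ∂_3 = (16 − 15) − 0 = 1, and there is no ∂_3, so H_2 ≅ Z.

As a check, the Euler characteristic is 8 − 24 + 16 = 0, which agrees with 1 − 2 + 1 = 0.
(K is a triangulation of the torus T^2.)

H_0 ≅ Z,  H_1 ≅ Z^2,  H_2 ≅ Z.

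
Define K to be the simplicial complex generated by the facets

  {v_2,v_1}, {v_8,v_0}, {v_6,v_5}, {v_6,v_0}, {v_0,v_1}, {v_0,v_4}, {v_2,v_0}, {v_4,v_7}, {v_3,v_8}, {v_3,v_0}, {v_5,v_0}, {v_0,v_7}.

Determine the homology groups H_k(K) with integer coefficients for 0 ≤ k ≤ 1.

H_0 ≅ Z,  H_1 ≅ Z^4.

We work with the vertex ordering v_0 < v_1 < v_2 < v_3 < v_4 < v_5 < v_6 < v_7 < v_8. The simplices of K, each written with vertices in increasing order, are:

  0-simplices (9): [v_0], [v_1], [v_2], [v_3], [v_4], [v_5], [v_6], [v_7], [v_8]
  1-simplices (12): [v_0,v_1], [v_0,v_2], [v_0,v_3], [v_0,v_4], [v_0,v_5], [v_0,v_6], [v_0,v_7], [v_0,v_8], [v_1,v_2], [v_3,v_8], [v_4,v_7], [v_5,v_6]

Hence C_0 ≅ Z^9, C_1 ≅ Z^12.

∂_1: C_1 → C_0 is given by ∂[p,q] = [q] − [p]. For instance
  ∂[v_3,v_8] = [v_8] − [v_3].
This gives a 9×12 integer matrix of rank 8; reducing to Smith normal form yields diagonal entries (1,1,1,1,1,1,1,1).

Computing H_k = (kernel of ∂_k) / (image of ∂_{k+1}):

  H_0: rank C_0 − rank ∂_1 = 9 − 8 = 1, and the invariant factors of ∂_1 are all 1, so H_0 = Z.
  H_1: rank ker ∂_1 − rank ∂_2 = (12 − 8) − 0 = 4, and there is no ∂_2, so H_1 = Z^4.

(K is a triangulation of a wedge of 4 circles.)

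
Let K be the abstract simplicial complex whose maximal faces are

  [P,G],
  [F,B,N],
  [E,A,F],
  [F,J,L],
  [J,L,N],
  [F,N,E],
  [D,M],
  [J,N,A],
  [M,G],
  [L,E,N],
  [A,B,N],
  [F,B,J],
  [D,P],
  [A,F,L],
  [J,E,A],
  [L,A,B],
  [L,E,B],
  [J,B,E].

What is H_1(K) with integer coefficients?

H_1 = Z^3.

Order the vertices as A < B < D < E < F < G < J < L < M < N < P. Listing each simplex with vertices in this order, K has dimension 2 with simplices:

  0-simplices (11): A, B, D, E, F, G, J, L, M, N, P
  1-simplices (25): AB, AE, AF, AJ, AL, AN, BE, BF, BJ, BL, BN, DM, DP, EF, EJ, EL, EN, FJ, FL, FN, GM, GP, JL, JN, LN
  2-simplices (14): ABL, ABN, AEF, AEJ, AFL, AJN, BEJ, BEL, BFJ, BFN, EFN, ELN, FJL, JLN

so the chain groups are C_0 ≅ Z^11, C_1 ≅ Z^25, C_2 ≅ Z^14.

∂_1: C_1 → C_0 is given by ∂[p,q] = [q] − [p].
The 11×25 boundary matrix has rank 9 and Smith normal form diag(1,1,1,1,1,1,1,1,1).

Boundary ∂_2: C_2 → C_1 acts by ∂[p,q,r] = [q,r] − [p,r] + [p,q]. For instance
  ∂BEJ = EJ − BJ + BE,
  ∂AJN = JN − AN + AJ.
The resulting 25×14 matrix has rank 13, and its Smith normal form has invariant factors (1,1,1,1,1,1,1,1,1,1,1,1,1).

Computing H_k = (kernel of ∂_k) / (image of ∂_{k+1}):

  H_1: rank ker ∂_1 − rank ∂_2 = (25 − 9) − 13 = 3, and the invariant factors of ∂_2 are all 1, so H_1 = Z^3.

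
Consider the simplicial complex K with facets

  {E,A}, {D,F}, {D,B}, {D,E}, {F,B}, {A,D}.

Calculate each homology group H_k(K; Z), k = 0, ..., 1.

Fix the vertex order A < B < D < E < F and write every simplex with vertices in increasing order. Then dim K = 1 and the simplices of K are:

  0-simplices (5): A, B, D, E, F
  1-simplices (6): AD, AE, BD, BF, DE, DF

so the chain groups are C_0 ≅ Z^5, C_1 ≅ Z^6.

The boundary map ∂_1: C_1 → C_0 is given by ∂[p,q] = [q] − [p]. For instance
  ∂AD = D − A.
The resulting 5×6 matrix has rank 4, and its Smith normal form has invariant factors (1,1,1,1).

Reading off H_k = ker ∂_k / im ∂_{k+1}:

  H_0: rank C_0 − rank ∂_1 = 5 − 4 = 1, and the invariant factors of ∂_1 are all 1, so H_0 = Z.
  H_1: rank ker ∂_1 − rank ∂_2 = (6 − 4) − 0 = 2, and there is no ∂_2, so H_1 = Z^2.

H_0 ≅ Z,  H_1 ≅ Z^2.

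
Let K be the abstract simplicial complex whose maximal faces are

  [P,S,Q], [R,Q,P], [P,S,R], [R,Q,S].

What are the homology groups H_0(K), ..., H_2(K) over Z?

Take the total order P < Q < R < S on the vertex set. Then K (dimension 2) consists of the simplices:

  0-simplices (4): P, Q, R, S
  1-simplices (6): PQ, PR, PS, QR, QS, RS
  2-simplices (4): PQR, PQS, PRS, QRS

so the chain groups are C_0 ≅ Z^4, C_1 ≅ Z^6, C_2 ≅ Z^4.

Boundary ∂_1: C_1 → C_0 is given by ∂[p,q] = [q] − [p]. For instance
  ∂PS = S − P.
As a 4×6 matrix over Z this has rank 3, with invariant factors (1,1,1).

The boundary map ∂_2: C_2 → C_1 maps a triangle to the signed sum of its edges. For instance
  ∂QRS = RS − QS + QR,
  ∂PQR = QR − PR + PQ.
This gives a 6×4 integer matrix of rank 3; reducing to Smith normal form yields diagonal entries (1,1,1).

Computing H_k = (kernel of ∂_k) / (image of ∂_{k+1}):

  H_0: rank C_0 − rank ∂_1 = 4 − 3 = 1, and the invariant factors of ∂_1 are all 1, so H_0 = Z.
  H_1: rank ker ∂_1 − rank ∂_2 = (6 − 3) − 3 = 0, and the invariant factors of ∂_2 are all 1, so H_1 = 0.
  H_2: rank ker ∂_2 − rank ∂_3 = (4 − 3) − 0 = 1, and there is no ∂_3, so H_2 = Z.

As a check, the Euler characteristic is 4 − 6 + 4 = 2, which agrees with 1 − 0 + 1 = 2.

H_0 ≅ Z,  H_1 = 0,  H_2 ≅ Z.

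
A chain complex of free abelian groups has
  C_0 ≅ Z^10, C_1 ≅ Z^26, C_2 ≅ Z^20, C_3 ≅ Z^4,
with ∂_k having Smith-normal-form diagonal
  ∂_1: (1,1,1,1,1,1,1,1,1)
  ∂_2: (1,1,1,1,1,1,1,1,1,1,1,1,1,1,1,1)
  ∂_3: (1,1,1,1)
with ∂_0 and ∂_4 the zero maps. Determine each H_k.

H_0: b_0 = 10 − 0 − 9 = 1; torsion from ∂_1 factors > 1: none. So H_0 = Z.
H_1: b_1 = 26 − 9 − 16 = 1; torsion from ∂_2 factors > 1: none. So H_1 = Z.
H_2: b_2 = 20 − 16 − 4 = 0; torsion from ∂_3 factors > 1: none. So H_2 = 0.
H_3: b_3 = 4 − 4 − 0 = 0; torsion from ∂_4 factors > 1: none. So H_3 = 0.

H_0 = Z,  H_1 = Z,  H_2 = 0,  H_3 = 0.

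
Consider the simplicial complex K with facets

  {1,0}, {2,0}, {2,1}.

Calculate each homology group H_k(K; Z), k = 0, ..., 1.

Fix the vertex order 0 < 1 < 2 and write every simplex with vertices in increasing order. Then dim K = 1 and the simplices of K are:

  0-simplices (3): [0], [1], [2]
  1-simplices (3): [0,1], [0,2], [1,2]

so the chain groups are C_0 ≅ Z^3, C_1 ≅ Z^3.

∂_1: C_1 → C_0 maps an edge to its endpoints' difference, ∂[p,q] = q − p.
This gives a 3×3 integer matrix of rank 2; reducing to Smith normal form yields diagonal entries (1,1).

Now H_k = ker ∂_k / im ∂_{k+1}, so:

  H_0: rank C_0 − rank ∂_1 = 3 − 2 = 1, and the invariant factors of ∂_1 are all 1, so H_0 ≅ Z.
  H_1: rank ker ∂_1 − rank ∂_2 = (3 − 2) − 0 = 1, and there is no ∂_2, so H_1 ≅ Z.

As a check, the Euler characteristic is 3 − 3 = 0, which agrees with 1 − 1 = 0.

H_0 = Z,  H_1 = Z.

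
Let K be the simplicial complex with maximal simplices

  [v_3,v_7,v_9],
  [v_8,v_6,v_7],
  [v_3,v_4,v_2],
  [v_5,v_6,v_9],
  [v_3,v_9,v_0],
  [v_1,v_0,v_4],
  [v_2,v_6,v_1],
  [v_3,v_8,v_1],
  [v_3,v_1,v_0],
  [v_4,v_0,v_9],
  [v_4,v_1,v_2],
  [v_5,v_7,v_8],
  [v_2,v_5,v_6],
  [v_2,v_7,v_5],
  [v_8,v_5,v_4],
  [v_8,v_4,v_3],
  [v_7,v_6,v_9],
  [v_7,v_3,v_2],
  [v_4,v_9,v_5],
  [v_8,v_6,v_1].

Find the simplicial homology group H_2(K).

H_2 ≅ 0.

Fix the vertex order v_0 < v_1 < v_2 < v_3 < v_4 < v_5 < v_6 < v_7 < v_8 < v_9 and write every simplex with vertices in increasing order. Then dim K = 2 and the simplices of K are:

  0-simplices (10): [v_0], [v_1], [v_2], [v_3], [v_4], [v_5], [v_6], [v_7], [v_8], [v_9]
  1-simplices (30): (30 of them)
  2-simplices (20): (20 of them)

Hence C_0 ≅ Z^10, C_1 ≅ Z^30, C_2 ≅ Z^20.

∂_1: C_1 → C_0 maps an edge to its endpoints' difference, ∂[p,q] = q − p. For instance
  ∂[v_2,v_7] = [v_7] − [v_2].
The resulting 10×30 matrix has rank 9, and its Smith normal form has invariant factors (1,1,1,1,1,1,1,1,1).

Boundary ∂_2: C_2 → C_1 sends each 2-simplex [p,q,r] to [q,r] − [p,r] + [p,q]. For instance
  ∂[v_5,v_7,v_8] = [v_7,v_8] − [v_5,v_8] + [v_5,v_7],
  ∂[v_0,v_4,v_9] = [v_4,v_9] − [v_0,v_9] + [v_0,v_4].
As a 30×20 matrix over Z this has rank 20, with invariant factors (1,1,1,1,1,1,1,1,1,1,1,1,1,1,1,1,1,1,1,2).

Now H_k = ker ∂_k / im ∂_{k+1}, so:

  H_2: rank ker ∂_2 − rank ∂_3 = (20 − 20) − 0 = 0, and there is no ∂_3, so H_2 ≅ 0.

(K is a triangulation of the Klein bottle.)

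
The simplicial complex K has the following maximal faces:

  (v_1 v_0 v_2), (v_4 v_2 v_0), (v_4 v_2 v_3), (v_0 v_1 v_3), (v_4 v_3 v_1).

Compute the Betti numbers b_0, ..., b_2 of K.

b_0 = 1, b_1 = 1, b_2 = 0.

K has 5 vertices, 10 edges, 5 triangles.
rank ∂_0 = 0, rank ∂_1 = 4 ⇒ b_0 = 5 − 0 − 4 = 1; all invariant factors of ∂_1 are 1 so no torsion. So H_0 = Z.
rank ∂_1 = 4, rank ∂_2 = 5 ⇒ b_1 = 10 − 4 − 5 = 1; all invariant factors of ∂_2 are 1 so no torsion. So H_1 = Z.
rank ∂_2 = 5, rank ∂_3 = 0 ⇒ b_2 = 5 − 5 − 0 = 0. So H_2 = 0.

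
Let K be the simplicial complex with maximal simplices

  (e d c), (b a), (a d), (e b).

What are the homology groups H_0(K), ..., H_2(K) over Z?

H_0 ≅ Z,  H_1 ≅ Z,  H_2 = 0.

Fix the vertex order a < b < c < d < e and write every simplex with vertices in increasing order. Then dim K = 2 and the simplices of K are:

  0-simplices (5): a, b, c, d, e
  1-simplices (6): ab, ad, be, cd, ce, de
  2-simplices (1): cde

so the chain groups are C_0 ≅ Z^5, C_1 ≅ Z^6, C_2 ≅ Z^1.

∂_1: C_1 → C_0 is given by ∂[p,q] = [q] − [p]. For instance
  ∂de = e − d.
The 5×6 boundary matrix has rank 4 and Smith normal form diag(1,1,1,1).

∂_2: C_2 → C_1 acts by ∂[p,q,r] = [q,r] − [p,r] + [p,q]. For instance
  ∂cde = de − ce + cd.
The 6×1 boundary matrix has rank 1 and Smith normal form diag(1).

Reading off H_k = ker ∂_k / im ∂_{k+1}:

  H_0: rank C_0 − rank ∂_1 = 5 − 4 = 1, and the invariant factors of ∂_1 are all 1, so H_0 ≅ Z.
  H_1: rank ker ∂_1 − rank ∂_2 = (6 − 4) − 1 = 1, and the invariant factors of ∂_2 are all 1, so H_1 ≅ Z.
  H_2: rank ker ∂_2 − rank ∂_3 = (1 − 1) − 0 = 0, and there is no ∂_3, so H_2 ≅ 0.

As a check, the Euler characteristic is 5 − 6 + 1 = 0, which agrees with 1 − 1 + 0 = 0.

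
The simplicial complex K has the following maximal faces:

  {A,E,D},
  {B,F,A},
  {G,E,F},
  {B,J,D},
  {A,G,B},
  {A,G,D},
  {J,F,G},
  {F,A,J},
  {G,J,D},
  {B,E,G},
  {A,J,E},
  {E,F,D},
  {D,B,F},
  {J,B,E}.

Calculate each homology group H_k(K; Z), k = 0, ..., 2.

Order the vertices as A < B < D < E < F < G < J. Listing each simplex with vertices in this order, K has dimension 2 with simplices:

  0-simplices (7): A, B, D, E, F, G, J
  1-simplices (21): AB, AD, AE, AF, AG, AJ, BD, BE, BF, BG, BJ, DE, DF, DG, DJ, EF, EG, EJ, FG, FJ, GJ
  2-simplices (14): ABF, ABG, ADE, ADG, AEJ, AFJ, BDF, BDJ, BEG, BEJ, DEF, DGJ, EFG, FGJ

Hence C_0 ≅ Z^7, C_1 ≅ Z^21, C_2 ≅ Z^14.

∂_1: C_1 → C_0 is given by ∂[p,q] = [q] − [p].
The resulting 7×21 matrix has rank 6, and its Smith normal form has invariant factors (1,1,1,1,1,1).

Boundary ∂_2: C_2 → C_1 acts by ∂[p,q,r] = [q,r] − [p,r] + [p,q]. For instance
  ∂EFG = FG − EG + EF,
  ∂BDJ = DJ − BJ + BD.
This gives a 21×14 integer matrix of rank 13; reducing to Smith normal form yields diagonal entries (1,1,1,1,1,1,1,1,1,1,1,1,1).

Reading off H_k = ker ∂_k / im ∂_{k+1}:

  H_0: rank C_0 − rank ∂_1 = 7 − 6 = 1, and the invariant factors of ∂_1 are all 1, so H_0 = Z.
  H_1: rank ker ∂_1 − rank ∂_2 = (21 − 6) − 13 = 2, and the invariant factors of ∂_2 are all 1, so H_1 = Z^2.
  H_2: rank ker ∂_2 − rank ∂_3 = (14 − 13) − 0 = 1, and there is no ∂_3, so H_2 = Z.

As a check, the Euler characteristic is 7 − 21 + 14 = 0, which agrees with 1 − 2 + 1 = 0.
(K is a triangulation of the torus T^2.)

H_0 ≅ Z,  H_1 ≅ Z^2,  H_2 ≅ Z.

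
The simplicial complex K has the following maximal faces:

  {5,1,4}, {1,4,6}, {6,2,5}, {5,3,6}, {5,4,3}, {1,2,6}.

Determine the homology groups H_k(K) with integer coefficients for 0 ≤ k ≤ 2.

Fix the vertex order 1 < 2 < 3 < 4 < 5 < 6 and write every simplex with vertices in increasing order. Then dim K = 2 and the simplices of K are:

  0-simplices (6): [1], [2], [3], [4], [5], [6]
  1-simplices (12): [1,2], [1,4], [1,5], [1,6], [2,5], [2,6], [3,4], [3,5], [3,6], [4,5], [4,6], [5,6]
  2-simplices (6): [1,2,6], [1,4,5], [1,4,6], [2,5,6], [3,4,5], [3,5,6]

giving chain groups C_0 ≅ Z^6, C_1 ≅ Z^12, C_2 ≅ Z^6.

The boundary map ∂_1: C_1 → C_0 maps an edge to its endpoints' difference, ∂[p,q] = q − p. For instance
  ∂[3,5] = [5] − [3].
The resulting 6×12 matrix has rank 5, and its Smith normal form has invariant factors (1,1,1,1,1).

The boundary map ∂_2: C_2 → C_1 acts by ∂[p,q,r] = [q,r] − [p,r] + [p,q]. For instance
  ∂[1,4,5] = [4,5] − [1,5] + [1,4],
  ∂[1,2,6] = [2,6] − [1,6] + [1,2].
The 12×6 boundary matrix has rank 6 and Smith normal form diag(1,1,1,1,1,1).

Now H_k = ker ∂_k / im ∂_{k+1}, so:

  H_0: rank C_0 − rank ∂_1 = 6 − 5 = 1, and the invariant factors of ∂_1 are all 1, so H_0 = Z.
  H_1: rank ker ∂_1 − rank ∂_2 = (12 − 5) − 6 = 1, and the invariant factors of ∂_2 are all 1, so H_1 = Z.
  H_2: rank ker ∂_2 − rank ∂_3 = (6 − 6) − 0 = 0, and there is no ∂_3, so H_2 = 0.

H_0 ≅ Z,  H_1 ≅ Z,  H_2 = 0.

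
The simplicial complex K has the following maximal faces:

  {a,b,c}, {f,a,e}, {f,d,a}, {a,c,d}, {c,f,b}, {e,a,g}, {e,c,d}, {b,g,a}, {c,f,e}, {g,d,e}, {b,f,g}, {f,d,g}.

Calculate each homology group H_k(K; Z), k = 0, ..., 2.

We work with the vertex ordering a < b < c < d < e < f < g. The simplices of K, each written with vertices in increasing order, are:

  0-simplices (7): a, b, c, d, e, f, g
  1-simplices (18): ab, ac, ad, ae, af, ag, bc, bf, bg, cd, ce, cf, de, df, dg, ef, eg, fg
  2-simplices (12): abc, abg, acd, adf, aef, aeg, bcf, bfg, cde, cef, deg, dfg

giving chain groups C_0 ≅ Z^7, C_1 ≅ Z^18, C_2 ≅ Z^12.

The boundary map ∂_1: C_1 → C_0 sends each edge [p,q] (with p < q) to q − p.
The resulting 7×18 matrix has rank 6, and its Smith normal form has invariant factors (1,1,1,1,1,1).

∂_2: C_2 → C_1 sends each 2-simplex [p,q,r] to [q,r] − [p,r] + [p,q]. For instance
  ∂bcf = cf − bf + bc,
  ∂aef = ef − af + ae.
The 18×12 boundary matrix has rank 12 and Smith normal form diag(1,1,1,1,1,1,1,1,1,1,1,2).

From H_k ≅ ker(∂_k) / im(∂_{k+1}) we obtain:

  H_0: rank C_0 − rank ∂_1 = 7 − 6 = 1, and the invariant factors of ∂_1 are all 1, so H_0 ≅ Z.
  H_1: rank ker ∂_1 − rank ∂_2 = (18 − 6) − 12 = 0, and ∂_2 has invariant factor 2 > 1, so H_1 ≅ Z/2.
  H_2: rank ker ∂_2 − rank ∂_3 = (12 − 12) − 0 = 0, and there is no ∂_3, so H_2 ≅ 0.

As a check, the Euler characteristic is 7 − 18 + 12 = 1, which agrees with 1 − 0 + 0 = 1.

H_0 ≅ Z,  H_1 ≅ Z/2,  H_2 = 0.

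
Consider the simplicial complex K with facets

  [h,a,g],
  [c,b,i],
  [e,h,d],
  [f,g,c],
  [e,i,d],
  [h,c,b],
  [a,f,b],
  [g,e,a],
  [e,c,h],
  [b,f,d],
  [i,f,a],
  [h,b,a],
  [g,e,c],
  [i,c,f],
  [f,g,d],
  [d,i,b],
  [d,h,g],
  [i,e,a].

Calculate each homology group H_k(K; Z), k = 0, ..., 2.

Fix the vertex order a < b < c < d < e < f < g < h < i and write every simplex with vertices in increasing order. Then dim K = 2 and the simplices of K are:

  0-simplices (9): a, b, c, d, e, f, g, h, i
  1-simplices (27): ab, ae, af, ag, ah, ai, bc, bd, bf, bh, bi, ce, cf, cg, ch, ci, de, df, dg, dh, di, eg, eh, ei, fg, fi, gh
  2-simplices (18): abf, abh, aeg, aei, afi, agh, bch, bci, bdf, bdi, ceg, ceh, cfg, cfi, deh, dei, dfg, dgh

giving chain groups C_0 ≅ Z^9, C_1 ≅ Z^27, C_2 ≅ Z^18.

The boundary map ∂_1: C_1 → C_0 is given by ∂[p,q] = [q] − [p].
This gives a 9×27 integer matrix of rank 8; reducing to Smith normal form yields diagonal entries (1,1,1,1,1,1,1,1).

The boundary map ∂_2: C_2 → C_1 acts by ∂[p,q,r] = [q,r] − [p,r] + [p,q]. For instance
  ∂cfg = fg − cg + cf,
  ∂ceh = eh − ch + ce.
The 27×18 boundary matrix has rank 18 and Smith normal form diag(1,1,1,1,1,1,1,1,1,1,1,1,1,1,1,1,1,2).

Computing H_k = (kernel of ∂_k) / (image of ∂_{k+1}):

  H_0: rank C_0 − rank ∂_1 = 9 − 8 = 1, and the invariant factors of ∂_1 are all 1, so H_0 ≅ Z.
  H_1: rank ker ∂_1 − rank ∂_2 = (27 − 8) − 18 = 1, and ∂_2 has invariant factor 2 > 1, so H_1 ≅ Z ⊕ Z/2.
  H_2: rank ker ∂_2 − rank ∂_3 = (18 − 18) − 0 = 0, and there is no ∂_3, so H_2 ≅ 0.

(K is a triangulation of the Klein bottle.)

H_0 = Z,  H_1 = Z ⊕ Z/2,  H_2 = 0.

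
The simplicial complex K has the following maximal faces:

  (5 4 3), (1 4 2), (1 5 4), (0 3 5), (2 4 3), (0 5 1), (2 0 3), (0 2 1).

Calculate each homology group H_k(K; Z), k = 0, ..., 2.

We work with the vertex ordering 0 < 1 < 2 < 3 < 4 < 5. The simplices of K, each written with vertices in increasing order, are:

  0-simplices (6): [0], [1], [2], [3], [4], [5]
  1-simplices (12): [0,1], [0,2], [0,3], [0,5], [1,2], [1,4], [1,5], [2,3], [2,4], [3,4], [3,5], [4,5]
  2-simplices (8): [0,1,2], [0,1,5], [0,2,3], [0,3,5], [1,2,4], [1,4,5], [2,3,4], [3,4,5]

giving chain groups C_0 ≅ Z^6, C_1 ≅ Z^12, C_2 ≅ Z^8.

∂_1: C_1 → C_0 is given by ∂[p,q] = [q] − [p]. For instance
  ∂[0,1] = [1] − [0].
As a 6×12 matrix over Z this has rank 5, with invariant factors (1,1,1,1,1).

The boundary map ∂_2: C_2 → C_1 sends each 2-simplex [p,q,r] to [q,r] − [p,r] + [p,q]. For instance
  ∂[0,3,5] = [3,5] − [0,5] + [0,3],
  ∂[3,4,5] = [4,5] − [3,5] + [3,4].
The resulting 12×8 matrix has rank 7, and its Smith normal form has invariant factors (1,1,1,1,1,1,1).

From H_k ≅ ker(∂_k) / im(∂_{k+1}) we obtain:

  H_0: rank C_0 − rank ∂_1 = 6 − 5 = 1, and the invariant factors of ∂_1 are all 1, so H_0 = Z.
  H_1: rank ker ∂_1 − rank ∂_2 = (12 − 5) − 7 = 0, and the invariant factors of ∂_2 are all 1, so H_1 = 0.
  H_2: rank ker ∂_2 − rank ∂_3 = (8 − 7) − 0 = 1, and there is no ∂_3, so H_2 = Z.

H_0 = Z,  H_1 = 0,  H_2 = Z.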